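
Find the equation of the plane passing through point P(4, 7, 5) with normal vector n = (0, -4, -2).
d = n·P = (0)(4) + (-4)(7) + (-2)(5) = -38
Plane: -4y - 2z = -38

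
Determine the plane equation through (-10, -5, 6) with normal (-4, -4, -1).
d = n·P = (-4)(-10) + (-4)(-5) + (-1)(6) = 54
Plane: -4x - 4y - z = 54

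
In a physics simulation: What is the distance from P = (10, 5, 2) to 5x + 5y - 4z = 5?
d = |5(10) + 5(5) + (-4)(2) - (5)| / √(5² + 5² + (-4)²) = 62/√66 = 7.632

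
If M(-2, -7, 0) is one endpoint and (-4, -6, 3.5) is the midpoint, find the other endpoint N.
N = (2×(-4) - (-2), 2×(-6) - (-7), 2×3.5 - 0) = (-6, -5, 7)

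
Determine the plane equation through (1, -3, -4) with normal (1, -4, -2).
d = n·P = (1)(1) + (-4)(-3) + (-2)(-4) = 21
Plane: x - 4y - 2z = 21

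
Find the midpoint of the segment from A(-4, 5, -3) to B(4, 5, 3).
Midpoint = ((-4+4)/2, (5+5)/2, (-3+3)/2) = (0, 5, 0)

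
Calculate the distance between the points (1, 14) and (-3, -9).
Using the distance formula: d = sqrt((x₂-x₁)² + (y₂-y₁)²)
dx = (-3) - 1 = -4
dy = (-9) - 14 = -23
d = sqrt((-4)² + (-23)²) = sqrt(16 + 529) = sqrt(545) = 23.35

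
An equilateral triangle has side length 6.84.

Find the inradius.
For an equilateral triangle, r = s/(2√3) where s is the side.
r = 6.84/(2√3) = 6.84/3.464102 = 1.975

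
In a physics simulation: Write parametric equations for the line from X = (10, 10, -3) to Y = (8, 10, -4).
Direction vector d = Y - X = (-2, 0, -1)
x = 10 - 2t, y = 10, z = -3 - t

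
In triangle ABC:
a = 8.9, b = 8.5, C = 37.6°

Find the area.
Using A = ½ab·sin(C):
A = ½·8.9·8.5·sin(37.6°) = ½·75.65·0.610145 = 23.08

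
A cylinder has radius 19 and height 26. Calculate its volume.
Volume = pi * r² * h
Volume = pi * 19² * 26
Volume = pi * 361 * 26
Volume = pi * 9386
Volume = 29486.99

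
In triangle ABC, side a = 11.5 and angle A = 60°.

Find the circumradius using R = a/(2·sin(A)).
R = a/(2·sin(A)) = 11.5/(2·sin(60°))
R = 11.5/(2·0.866025) = 11.5/1.732051 = 6.64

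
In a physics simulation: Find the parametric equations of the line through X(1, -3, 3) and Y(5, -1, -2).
Direction vector d = Y - X = (4, 2, -5)
x = 1 + 4t, y = -3 + 2t, z = 3 - 5t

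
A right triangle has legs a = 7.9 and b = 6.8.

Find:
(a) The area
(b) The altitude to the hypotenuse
(a) Area = ½ab = ½·7.9·6.8 = 26.86
(b) Hypotenuse c = √(7.9² + 6.8²) = √108.65 = 10.4235
    Area = ½·c·h_c  →  h_c = 2·Area/c = 2·26.86/10.4235 = 5.154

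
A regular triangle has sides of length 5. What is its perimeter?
Perimeter = number of sides * side length
Perimeter = 3 * 5
Perimeter = 15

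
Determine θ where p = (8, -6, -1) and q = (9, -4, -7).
p·q = 103, |p|² = 101, |q|² = 146
cos θ = 103/√14746 ≈ 0.8482
θ ≈ 31.98°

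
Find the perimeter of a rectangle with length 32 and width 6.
Perimeter = 2 * (length + width)
Perimeter = 2 * (32 + 6)
Perimeter = 2 * 38
Perimeter = 76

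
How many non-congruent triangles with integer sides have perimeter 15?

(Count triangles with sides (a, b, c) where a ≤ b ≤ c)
With a ≤ b ≤ c and a + b + c = 15, the triangle inequality a + b > c gives c < 15/2, so c ≤ 7.
Iterate a from 1 to ⌊p/3⌋ = 5; for each a, b ranges from a to ⌊(p−a)/2⌋ with c = p − a − b, keeping only c ≥ b.
Triples: (1, 7, 7), (2, 6, 7), (3, 5, 7), …
Count = 7 triangles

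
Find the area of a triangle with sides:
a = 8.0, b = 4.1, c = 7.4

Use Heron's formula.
s = (a+b+c)/2 = (8.0+4.1+7.4)/2 = 9.75
A = √(s(s-a)(s-b)(s-c)) = √(9.75·1.75·5.65·2.35)
A = √226.547 = 15.05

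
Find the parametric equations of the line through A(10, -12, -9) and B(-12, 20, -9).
Direction vector d = B - A = (-22, 32, 0)
x = 10 - 22t, y = -12 + 32t, z = -9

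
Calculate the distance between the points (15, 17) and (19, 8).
Using the distance formula: d = sqrt((x₂-x₁)² + (y₂-y₁)²)
dx = 19 - 15 = 4
dy = 8 - 17 = -9
d = sqrt(4² + (-9)²) = sqrt(16 + 81) = sqrt(97) = 9.85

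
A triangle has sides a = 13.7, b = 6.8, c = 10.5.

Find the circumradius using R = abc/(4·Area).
s = (a+b+c)/2 = 15.5
Area = √(s(s-a)(s-b)(s-c)) = √(15.5·1.8·8.7·5) = 34.8375
R = abc/(4·Area) = (13.7·6.8·10.5)/(4·34.8375) = 978.18/139.35 = 7.02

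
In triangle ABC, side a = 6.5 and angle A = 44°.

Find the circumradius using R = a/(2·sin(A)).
R = a/(2·sin(A)) = 6.5/(2·sin(44°))
R = 6.5/(2·0.694658) = 6.5/1.389317 = 4.679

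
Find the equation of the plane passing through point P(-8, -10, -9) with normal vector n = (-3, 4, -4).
d = n·P = (-3)(-8) + (4)(-10) + (-4)(-9) = 20
Plane: -3x + 4y - 4z = 20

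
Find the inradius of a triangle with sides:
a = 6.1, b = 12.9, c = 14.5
s = (a+b+c)/2 = (6.1+12.9+14.5)/2 = 16.75
Area = √(s(s-a)(s-b)(s-c)) = √(16.75·10.65·3.85·2.25) = 39.3101
r = Area/s = 39.3101/16.75 = 2.347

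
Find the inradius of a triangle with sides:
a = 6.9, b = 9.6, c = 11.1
s = (a+b+c)/2 = (6.9+9.6+11.1)/2 = 13.8
Area = √(s(s-a)(s-b)(s-c)) = √(13.8·6.9·4.2·2.7) = 32.8602
r = Area/s = 32.8602/13.8 = 2.381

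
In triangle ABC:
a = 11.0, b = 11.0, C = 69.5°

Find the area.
Using A = ½ab·sin(C):
A = ½·11.0·11.0·sin(69.5°) = ½·121·0.936672 = 56.67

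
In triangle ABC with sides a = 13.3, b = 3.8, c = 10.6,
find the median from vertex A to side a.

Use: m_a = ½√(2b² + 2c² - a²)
m_a = ½√(2·3.8² + 2·10.6² - 13.3²)
m_a = ½√(28.88 + 224.72 - 176.89) = ½√76.71 = 4.379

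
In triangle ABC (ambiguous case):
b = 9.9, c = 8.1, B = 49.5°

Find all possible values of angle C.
sin(C)/c = sin(B)/b  →  sin(C) = c·sin(B)/b = 8.1·sin(49.5°)/9.9 = 0.622150
C₁ = arcsin(0.622150) = 38.47°,  C₂ = 180° - C₁ = 141.53°
Check C₂: A = 180° - 49.5° - 141.53° = -11.03° ≤ 0, rejected
C = 38.47° (one solution)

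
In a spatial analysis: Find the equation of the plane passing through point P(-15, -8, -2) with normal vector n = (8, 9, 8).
d = n·P = (8)(-15) + (9)(-8) + (8)(-2) = -208
Plane: 8x + 9y + 8z = -208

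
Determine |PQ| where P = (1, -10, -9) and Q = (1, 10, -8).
d = √[(0)² + (20)² + (1)²] = √401 = 20.02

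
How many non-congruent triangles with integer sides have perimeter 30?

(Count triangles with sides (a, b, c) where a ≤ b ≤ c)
With a ≤ b ≤ c and a + b + c = 30, the triangle inequality a + b > c gives c < 30/2, so c ≤ 14.
Iterate a from 1 to ⌊p/3⌋ = 10; for each a, b ranges from a to ⌊(p−a)/2⌋ with c = p − a − b, keeping only c ≥ b.
Triples: (2, 14, 14), (3, 13, 14), (4, 12, 14), …
Count = 19 triangles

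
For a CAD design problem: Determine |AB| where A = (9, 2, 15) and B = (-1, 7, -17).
d = √[(-10)² + (5)² + (-32)²] = √1149 = 33.9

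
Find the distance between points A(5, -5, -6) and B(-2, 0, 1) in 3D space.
d = √[(-7)² + (5)² + (7)²] = √123 = 11.09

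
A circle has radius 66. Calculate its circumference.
Circumference = 2 * pi * r
Circumference = 2 * pi * 66
Circumference = 414.69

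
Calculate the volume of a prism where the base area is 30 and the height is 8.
Volume = base area * height
Volume = 30 * 8
Volume = 240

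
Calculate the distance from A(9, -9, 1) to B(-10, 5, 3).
d = √[(-19)² + (14)² + (2)²] = √561 = 23.69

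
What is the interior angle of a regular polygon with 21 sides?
Interior angle of a regular n-gon = (n-2)*180/n
Interior angle = (21-2)*180/21
Interior angle = 19*180/21
Interior angle = 3420/21
Interior angle = 162.86 degrees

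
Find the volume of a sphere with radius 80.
Volume = (4/3) * pi * r³
Volume = (4/3) * pi * 80³
Volume = (4/3) * pi * 512000
Volume = 2144660.58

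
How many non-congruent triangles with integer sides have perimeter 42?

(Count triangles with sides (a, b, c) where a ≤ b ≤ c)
With a ≤ b ≤ c and a + b + c = 42, the triangle inequality a + b > c gives c < 42/2, so c ≤ 20.
Iterate a from 1 to ⌊p/3⌋ = 14; for each a, b ranges from a to ⌊(p−a)/2⌋ with c = p − a − b, keeping only c ≥ b.
Triples: (2, 20, 20), (3, 19, 20), (4, 18, 20), …
Count = 37 triangles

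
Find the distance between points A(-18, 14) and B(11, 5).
Using the distance formula: d = sqrt((x₂-x₁)² + (y₂-y₁)²)
dx = 11 - (-18) = 29
dy = 5 - 14 = -9
d = sqrt(29² + (-9)²) = sqrt(841 + 81) = sqrt(922) = 30.36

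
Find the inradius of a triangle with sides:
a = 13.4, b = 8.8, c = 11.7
s = (a+b+c)/2 = (13.4+8.8+11.7)/2 = 16.95
Area = √(s(s-a)(s-b)(s-c)) = √(16.95·3.55·8.15·5.25) = 50.7408
r = Area/s = 50.7408/16.95 = 2.994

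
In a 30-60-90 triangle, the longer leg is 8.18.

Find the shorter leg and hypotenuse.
In a 30-60-90 triangle, sides are in ratio 1 : √3 : 2.
Long leg = short leg·√3  →  short leg = 8.18/√3 = 4.723
Hypotenuse = 2·(short leg) = 2·8.18/√3 = 9.445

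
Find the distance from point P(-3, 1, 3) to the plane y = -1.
d = |0(-3) + 1(1) + 0(3) - (-1)| / √(0² + 1² + 0²) = 2/√1 = 2.0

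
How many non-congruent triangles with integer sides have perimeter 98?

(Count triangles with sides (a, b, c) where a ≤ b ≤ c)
With a ≤ b ≤ c and a + b + c = 98, the triangle inequality a + b > c gives c < 98/2, so c ≤ 48.
Iterate a from 1 to ⌊p/3⌋ = 32; for each a, b ranges from a to ⌊(p−a)/2⌋ with c = p − a − b, keeping only c ≥ b.
Triples: (2, 48, 48), (3, 47, 48), (4, 46, 48), …
Count = 200 triangles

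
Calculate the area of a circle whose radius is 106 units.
Area = pi * r²
Area = pi * 106²
Area = pi * 11236
Area = 35298.94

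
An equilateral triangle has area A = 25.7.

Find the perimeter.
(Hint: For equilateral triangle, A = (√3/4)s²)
A = (√3/4)s²  →  s² = 4A/√3 = 4·25.7/√3 = 59.3516
s = 7.704
Perimeter = 3s = 23.11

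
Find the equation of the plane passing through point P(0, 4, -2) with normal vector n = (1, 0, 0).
d = n·P = (1)(0) + (0)(4) + (0)(-2) = 0
Plane: x = 0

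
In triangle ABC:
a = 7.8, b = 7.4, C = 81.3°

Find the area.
Using A = ½ab·sin(C):
A = ½·7.8·7.4·sin(81.3°) = ½·57.72·0.988494 = 28.53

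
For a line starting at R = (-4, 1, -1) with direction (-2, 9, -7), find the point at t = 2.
P(2) = (-4 + (-2)(2), 1 + 9(2), -1 + (-7)(2)) = (-8, 19, -15)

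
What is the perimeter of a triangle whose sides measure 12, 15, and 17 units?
Perimeter = sum of all sides
Perimeter = 12 + 15 + 17
Perimeter = 44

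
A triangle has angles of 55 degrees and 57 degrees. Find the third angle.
Sum of angles in a triangle = 180 degrees
Third angle = 180 - 55 - 57
Third angle = 68 degrees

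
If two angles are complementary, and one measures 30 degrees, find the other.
Complementary angles sum to 90 degrees.
Other angle = 90 - 30
Other angle = 60 degrees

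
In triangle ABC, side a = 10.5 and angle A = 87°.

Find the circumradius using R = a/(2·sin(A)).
R = a/(2·sin(A)) = 10.5/(2·sin(87°))
R = 10.5/(2·0.998630) = 10.5/1.997259 = 5.257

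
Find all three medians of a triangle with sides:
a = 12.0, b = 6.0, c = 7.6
Using m_x = ½√(2y² + 2z² - x²):
m_a = ½√(2·6.0² + 2·7.6² - 12.0²) = ½√43.52 = 3.298
m_b = ½√(2·12.0² + 2·7.6² - 6.0²) = ½√367.52 = 9.585
m_c = ½√(2·12.0² + 2·6.0² - 7.6²) = ½√302.24 = 8.693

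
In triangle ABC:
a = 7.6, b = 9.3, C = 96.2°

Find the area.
Using A = ½ab·sin(C):
A = ½·7.6·9.3·sin(96.2°) = ½·70.68·0.994151 = 35.13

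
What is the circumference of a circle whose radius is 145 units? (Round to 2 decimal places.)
Circumference = 2 * pi * r
Circumference = 2 * pi * 145
Circumference = 911.06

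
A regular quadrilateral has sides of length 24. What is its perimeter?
Perimeter = number of sides * side length
Perimeter = 4 * 24
Perimeter = 96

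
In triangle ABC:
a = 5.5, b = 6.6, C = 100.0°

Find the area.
Using A = ½ab·sin(C):
A = ½·5.5·6.6·sin(100.0°) = ½·36.3·0.984808 = 17.87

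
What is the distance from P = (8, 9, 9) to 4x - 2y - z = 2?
d = |4(8) + (-2)(9) + (-1)(9) - (2)| / √(4² + (-2)² + (-1)²) = 3/√21 = 0.6547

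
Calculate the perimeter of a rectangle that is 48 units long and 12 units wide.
Perimeter = 2 * (length + width)
Perimeter = 2 * (48 + 12)
Perimeter = 2 * 60
Perimeter = 120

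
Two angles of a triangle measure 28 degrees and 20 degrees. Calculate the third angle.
Sum of angles in a triangle = 180 degrees
Third angle = 180 - 28 - 20
Third angle = 132 degrees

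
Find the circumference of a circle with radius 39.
Circumference = 2 * pi * r
Circumference = 2 * pi * 39
Circumference = 245.04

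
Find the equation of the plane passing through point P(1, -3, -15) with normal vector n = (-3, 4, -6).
d = n·P = (-3)(1) + (4)(-3) + (-6)(-15) = 75
Plane: -3x + 4y - 6z = 75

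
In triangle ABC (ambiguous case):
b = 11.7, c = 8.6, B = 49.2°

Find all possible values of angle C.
sin(C)/c = sin(B)/b  →  sin(C) = c·sin(B)/b = 8.6·sin(49.2°)/11.7 = 0.556424
C₁ = arcsin(0.556424) = 33.81°,  C₂ = 180° - C₁ = 146.19°
Check C₂: A = 180° - 49.2° - 146.19° = -15.39° ≤ 0, rejected
C = 33.81° (one solution)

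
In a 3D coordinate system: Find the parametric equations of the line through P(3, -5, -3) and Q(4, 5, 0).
Direction vector d = Q - P = (1, 10, 3)
x = 3 + t, y = -5 + 10t, z = -3 + 3t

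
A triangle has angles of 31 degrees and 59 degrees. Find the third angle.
Sum of angles in a triangle = 180 degrees
Third angle = 180 - 31 - 59
Third angle = 90 degrees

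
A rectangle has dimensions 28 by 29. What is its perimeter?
Perimeter = 2 * (length + width)
Perimeter = 2 * (28 + 29)
Perimeter = 2 * 57
Perimeter = 114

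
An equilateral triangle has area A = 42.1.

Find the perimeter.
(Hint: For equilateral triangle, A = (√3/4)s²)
A = (√3/4)s²  →  s² = 4A/√3 = 4·42.1/√3 = 97.2258
s = 9.86031
Perimeter = 3s = 29.58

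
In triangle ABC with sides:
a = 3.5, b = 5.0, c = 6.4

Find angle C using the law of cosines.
cos(C) = (a² + b² - c²)/(2ab)
cos(C) = (3.5² + 5.0² - 6.4²)/(2·3.5·5.0) = -3.71/35 = -0.106000
C = arccos(-0.106000) = 96.08°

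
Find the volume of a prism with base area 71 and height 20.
Volume = base area * height
Volume = 71 * 20
Volume = 1420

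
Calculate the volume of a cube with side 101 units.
Volume = s³
Volume = 101³
Volume = 1030301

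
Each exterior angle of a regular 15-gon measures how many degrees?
Exterior angle of a regular n-gon = 360/n
Exterior angle = 360/15
Exterior angle = 24 degrees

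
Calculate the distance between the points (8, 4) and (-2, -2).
Using the distance formula: d = sqrt((x₂-x₁)² + (y₂-y₁)²)
dx = (-2) - 8 = -10
dy = (-2) - 4 = -6
d = sqrt((-10)² + (-6)²) = sqrt(100 + 36) = sqrt(136) = 11.66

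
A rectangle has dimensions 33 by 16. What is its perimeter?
Perimeter = 2 * (length + width)
Perimeter = 2 * (33 + 16)
Perimeter = 2 * 49
Perimeter = 98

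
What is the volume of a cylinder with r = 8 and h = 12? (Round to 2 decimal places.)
Volume = pi * r² * h
Volume = pi * 8² * 12
Volume = pi * 64 * 12
Volume = pi * 768
Volume = 2412.74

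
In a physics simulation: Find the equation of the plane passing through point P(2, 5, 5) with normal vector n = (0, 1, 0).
d = n·P = (0)(2) + (1)(5) + (0)(5) = 5
Plane: y = 5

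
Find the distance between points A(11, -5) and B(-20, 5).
Using the distance formula: d = sqrt((x₂-x₁)² + (y₂-y₁)²)
dx = (-20) - 11 = -31
dy = 5 - (-5) = 10
d = sqrt((-31)² + 10²) = sqrt(961 + 100) = sqrt(1061) = 32.57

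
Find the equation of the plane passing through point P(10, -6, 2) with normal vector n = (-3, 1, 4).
d = n·P = (-3)(10) + (1)(-6) + (4)(2) = -28
Plane: -3x + y + 4z = -28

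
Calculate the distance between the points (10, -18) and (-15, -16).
Using the distance formula: d = sqrt((x₂-x₁)² + (y₂-y₁)²)
dx = (-15) - 10 = -25
dy = (-16) - (-18) = 2
d = sqrt((-25)² + 2²) = sqrt(625 + 4) = sqrt(629) = 25.08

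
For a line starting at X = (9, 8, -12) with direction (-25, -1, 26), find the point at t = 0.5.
P(0.5) = (9 + (-25)(0.5), 8 + (-1)(0.5), -12 + 26(0.5)) = (-3.5, 7.5, 1)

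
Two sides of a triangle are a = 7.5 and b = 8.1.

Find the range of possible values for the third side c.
By the triangle inequality: |a - b| < c < a + b
|7.5 - 8.1| < c < 7.5 + 8.1
0.6 < c < 15.6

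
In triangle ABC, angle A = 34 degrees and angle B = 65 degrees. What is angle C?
Sum of angles in a triangle = 180 degrees
Third angle = 180 - 34 - 65
Third angle = 81 degrees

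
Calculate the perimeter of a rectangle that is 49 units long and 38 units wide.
Perimeter = 2 * (length + width)
Perimeter = 2 * (49 + 38)
Perimeter = 2 * 87
Perimeter = 174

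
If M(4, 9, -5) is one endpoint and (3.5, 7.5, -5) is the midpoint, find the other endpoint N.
N = (2×3.5 - 4, 2×7.5 - 9, 2×(-5) - (-5)) = (3, 6, -5)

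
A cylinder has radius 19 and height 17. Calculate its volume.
Volume = pi * r² * h
Volume = pi * 19² * 17
Volume = pi * 361 * 17
Volume = pi * 6137
Volume = 19279.95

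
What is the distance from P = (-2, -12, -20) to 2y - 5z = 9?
d = |0(-2) + 2(-12) + (-5)(-20) - (9)| / √(0² + 2² + (-5)²) = 67/√29 = 12.44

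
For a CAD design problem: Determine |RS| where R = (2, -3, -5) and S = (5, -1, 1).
d = √[(3)² + (2)² + (6)²] = √49 = 7.0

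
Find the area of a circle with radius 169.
Area = pi * r²
Area = pi * 169²
Area = pi * 28561
Area = 89727.03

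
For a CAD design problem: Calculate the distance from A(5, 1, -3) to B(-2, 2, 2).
d = √[(-7)² + (1)² + (5)²] = √75 = 8.66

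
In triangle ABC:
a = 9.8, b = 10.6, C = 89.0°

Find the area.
Using A = ½ab·sin(C):
A = ½·9.8·10.6·sin(89.0°) = ½·103.88·0.999848 = 51.93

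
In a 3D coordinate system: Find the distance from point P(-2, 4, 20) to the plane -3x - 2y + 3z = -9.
d = |(-3)(-2) + (-2)(4) + 3(20) - (-9)| / √((-3)² + (-2)² + 3²) = 67/√22 = 14.28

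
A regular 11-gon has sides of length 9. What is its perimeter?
Perimeter = number of sides * side length
Perimeter = 11 * 9
Perimeter = 99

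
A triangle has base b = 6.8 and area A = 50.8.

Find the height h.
A = ½bh  →  h = 2A/b
h = 2·50.8/6.8 = 14.94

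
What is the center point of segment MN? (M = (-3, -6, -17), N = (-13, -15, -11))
Midpoint = ((-3-13)/2, (-6-15)/2, (-17-11)/2) = (-8, -10.5, -14)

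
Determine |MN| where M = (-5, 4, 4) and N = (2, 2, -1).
d = √[(7)² + (-2)² + (-5)²] = √78 = 8.832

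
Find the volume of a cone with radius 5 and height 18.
Volume = (1/3) * pi * r² * h
Volume = (1/3) * pi * 5² * 18
Volume = (1/3) * pi * 25 * 18
Volume = (1/3) * pi * 450
Volume = 471.24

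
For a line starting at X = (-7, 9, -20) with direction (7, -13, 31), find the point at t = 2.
P(2) = (-7 + 7(2), 9 + (-13)(2), -20 + 31(2)) = (7, -17, 42)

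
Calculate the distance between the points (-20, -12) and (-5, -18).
Using the distance formula: d = sqrt((x₂-x₁)² + (y₂-y₁)²)
dx = (-5) - (-20) = 15
dy = (-18) - (-12) = -6
d = sqrt(15² + (-6)²) = sqrt(225 + 36) = sqrt(261) = 16.16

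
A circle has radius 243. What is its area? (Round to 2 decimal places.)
Area = pi * r²
Area = pi * 243²
Area = pi * 59049
Area = 185507.90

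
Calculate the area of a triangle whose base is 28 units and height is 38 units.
Area = (1/2) * base * height
Area = (1/2) * 28 * 38
Area = 532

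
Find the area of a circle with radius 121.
Area = pi * r²
Area = pi * 121²
Area = pi * 14641
Area = 45996.06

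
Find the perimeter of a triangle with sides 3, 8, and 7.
Perimeter = sum of all sides
Perimeter = 3 + 8 + 7
Perimeter = 18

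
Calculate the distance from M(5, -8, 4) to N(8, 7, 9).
d = √[(3)² + (15)² + (5)²] = √259 = 16.09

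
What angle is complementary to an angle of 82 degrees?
Complementary angles sum to 90 degrees.
Other angle = 90 - 82
Other angle = 8 degrees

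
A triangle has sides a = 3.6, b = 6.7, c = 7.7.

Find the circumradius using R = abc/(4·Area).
s = (a+b+c)/2 = 9
Area = √(s(s-a)(s-b)(s-c)) = √(9·5.4·2.3·1.3) = 12.0546
R = abc/(4·Area) = (3.6·6.7·7.7)/(4·12.0546) = 185.724/48.2184 = 3.852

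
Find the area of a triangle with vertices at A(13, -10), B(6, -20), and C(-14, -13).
Using the coordinate formula: Area = (1/2)|x₁(y₂-y₃) + x₂(y₃-y₁) + x₃(y₁-y₂)|
Area = (1/2)|13((-20)-(-13)) + 6((-13)-(-10)) + (-14)((-10)-(-20))|
Area = (1/2)|13*(-7) + 6*(-3) + (-14)*10|
Area = (1/2)|(-91) + (-18) + (-140)|
Area = (1/2)*249 = 124.50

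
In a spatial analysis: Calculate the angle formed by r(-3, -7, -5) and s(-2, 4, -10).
r·s = 28, |r|² = 83, |s|² = 120
cos θ = 28/√9960 ≈ 0.2806
θ ≈ 73.71°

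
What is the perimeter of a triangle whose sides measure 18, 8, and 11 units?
Perimeter = sum of all sides
Perimeter = 18 + 8 + 11
Perimeter = 37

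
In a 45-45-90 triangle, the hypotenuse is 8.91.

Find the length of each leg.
In a 45-45-90 triangle, hypotenuse = leg·√2  →  leg = hypotenuse/√2
leg = 8.91/√2 = 6.3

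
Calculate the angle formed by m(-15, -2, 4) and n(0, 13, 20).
m·n = 54, |m|² = 245, |n|² = 569
cos θ = 54/√139405 ≈ 0.1446
θ ≈ 81.68°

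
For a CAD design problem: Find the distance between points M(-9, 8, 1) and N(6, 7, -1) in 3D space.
d = √[(15)² + (-1)² + (-2)²] = √230 = 15.17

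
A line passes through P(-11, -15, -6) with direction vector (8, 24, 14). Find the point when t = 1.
P(1) = (-11 + 8(1), -15 + 24(1), -6 + 14(1)) = (-3, 9, 8)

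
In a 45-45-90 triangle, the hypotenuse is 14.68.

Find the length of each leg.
In a 45-45-90 triangle, hypotenuse = leg·√2  →  leg = hypotenuse/√2
leg = 14.68/√2 = 10.38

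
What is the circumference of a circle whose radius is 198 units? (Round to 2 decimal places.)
Circumference = 2 * pi * r
Circumference = 2 * pi * 198
Circumference = 1244.07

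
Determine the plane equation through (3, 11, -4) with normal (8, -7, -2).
d = n·P = (8)(3) + (-7)(11) + (-2)(-4) = -45
Plane: 8x - 7y - 2z = -45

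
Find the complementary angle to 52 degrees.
Complementary angles sum to 90 degrees.
Other angle = 90 - 52
Other angle = 38 degrees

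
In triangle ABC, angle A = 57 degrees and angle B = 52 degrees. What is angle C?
Sum of angles in a triangle = 180 degrees
Third angle = 180 - 57 - 52
Third angle = 71 degrees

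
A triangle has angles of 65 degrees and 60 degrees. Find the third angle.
Sum of angles in a triangle = 180 degrees
Third angle = 180 - 65 - 60
Third angle = 55 degrees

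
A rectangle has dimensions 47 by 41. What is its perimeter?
Perimeter = 2 * (length + width)
Perimeter = 2 * (47 + 41)
Perimeter = 2 * 88
Perimeter = 176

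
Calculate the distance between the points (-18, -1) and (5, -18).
Using the distance formula: d = sqrt((x₂-x₁)² + (y₂-y₁)²)
dx = 5 - (-18) = 23
dy = (-18) - (-1) = -17
d = sqrt(23² + (-17)²) = sqrt(529 + 289) = sqrt(818) = 28.60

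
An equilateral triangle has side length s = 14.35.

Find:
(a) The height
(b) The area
(a) Height h = s·√3/2 = 14.35·√3/2 = 12.43
(b) Area = (√3/4)·s² = (√3/4)·14.35² = (√3/4)·205.922 = 89.17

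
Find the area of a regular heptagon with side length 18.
For a regular 7-gon with side length s = 18:
Apothem a = s / (2*tan(pi/7)) = 18 / (2*tan(pi/7)) ≈ 18.6887
Perimeter P = 7 * 18 = 126
Area = (1/2) * P * a = (1/2) * 126 * 18.6887 = 1177.39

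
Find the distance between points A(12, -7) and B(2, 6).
Using the distance formula: d = sqrt((x₂-x₁)² + (y₂-y₁)²)
dx = 2 - 12 = -10
dy = 6 - (-7) = 13
d = sqrt((-10)² + 13²) = sqrt(100 + 169) = sqrt(269) = 16.40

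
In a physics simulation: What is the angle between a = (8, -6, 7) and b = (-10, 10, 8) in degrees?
a·b = -84, |a|² = 149, |b|² = 264
cos θ = -84/√39336 ≈ -0.4235
θ ≈ 115.1°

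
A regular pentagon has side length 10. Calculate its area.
For a regular 5-gon with side length s = 10:
Apothem a = s / (2*tan(pi/5)) = 10 / (2*tan(pi/5)) ≈ 6.8819
Perimeter P = 5 * 10 = 50
Area = (1/2) * P * a = (1/2) * 50 * 6.8819 = 172.05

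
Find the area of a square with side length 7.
Area = s²
Area = 7²
Area = 49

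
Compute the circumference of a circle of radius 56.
Circumference = 2 * pi * r
Circumference = 2 * pi * 56
Circumference = 351.86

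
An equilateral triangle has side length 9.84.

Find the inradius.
For an equilateral triangle, r = s/(2√3) where s is the side.
r = 9.84/(2√3) = 9.84/3.464102 = 2.841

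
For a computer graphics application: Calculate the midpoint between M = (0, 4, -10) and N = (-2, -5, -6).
Midpoint = ((0-2)/2, (4-5)/2, (-10-6)/2) = (-1, -0.5, -8)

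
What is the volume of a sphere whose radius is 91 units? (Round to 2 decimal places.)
Volume = (4/3) * pi * r³
Volume = (4/3) * pi * 91³
Volume = (4/3) * pi * 753571
Volume = 3156550.82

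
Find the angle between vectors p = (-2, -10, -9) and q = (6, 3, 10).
p·q = -132, |p|² = 185, |q|² = 145
cos θ = -132/√26825 ≈ -0.8059
θ ≈ 143.7°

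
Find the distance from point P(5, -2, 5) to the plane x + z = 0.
d = |1(5) + 0(-2) + 1(5) - (0)| / √(1² + 0² + 1²) = 10/√2 = 7.071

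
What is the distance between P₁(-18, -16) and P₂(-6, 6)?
Using the distance formula: d = sqrt((x₂-x₁)² + (y₂-y₁)²)
dx = (-6) - (-18) = 12
dy = 6 - (-16) = 22
d = sqrt(12² + 22²) = sqrt(144 + 484) = sqrt(628) = 25.06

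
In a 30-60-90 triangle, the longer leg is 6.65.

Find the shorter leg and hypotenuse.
In a 30-60-90 triangle, sides are in ratio 1 : √3 : 2.
Long leg = short leg·√3  →  short leg = 6.65/√3 = 3.839
Hypotenuse = 2·(short leg) = 2·6.65/√3 = 7.679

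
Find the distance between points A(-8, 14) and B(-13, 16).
Using the distance formula: d = sqrt((x₂-x₁)² + (y₂-y₁)²)
dx = (-13) - (-8) = -5
dy = 16 - 14 = 2
d = sqrt((-5)² + 2²) = sqrt(25 + 4) = sqrt(29) = 5.39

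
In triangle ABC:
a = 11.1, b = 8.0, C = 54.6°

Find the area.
Using A = ½ab·sin(C):
A = ½·11.1·8.0·sin(54.6°) = ½·88.8·0.815128 = 36.19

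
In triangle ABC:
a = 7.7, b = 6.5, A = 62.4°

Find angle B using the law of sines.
sin(B)/b = sin(A)/a
sin(B) = b·sin(A)/a = 6.5·sin(62.4°)/7.7 = 0.748094
B = arcsin(0.748094) = 48.43°  (b ≤ a, so B ≤ A and the acute solution is unique)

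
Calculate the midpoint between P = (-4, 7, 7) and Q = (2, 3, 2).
Midpoint = ((-4+2)/2, (7+3)/2, (7+2)/2) = (-1, 5, 4.5)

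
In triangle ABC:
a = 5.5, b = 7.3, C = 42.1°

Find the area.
Using A = ½ab·sin(C):
A = ½·5.5·7.3·sin(42.1°) = ½·40.15·0.670427 = 13.46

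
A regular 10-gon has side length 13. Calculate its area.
For a regular 10-gon with side length s = 13:
Apothem a = s / (2*tan(pi/10)) = 13 / (2*tan(pi/10)) ≈ 20.0049
Perimeter P = 10 * 13 = 130
Area = (1/2) * P * a = (1/2) * 130 * 20.0049 = 1300.32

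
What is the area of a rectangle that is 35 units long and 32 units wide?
Area = length * width
Area = 35 * 32
Area = 1120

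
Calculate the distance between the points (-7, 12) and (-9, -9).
Using the distance formula: d = sqrt((x₂-x₁)² + (y₂-y₁)²)
dx = (-9) - (-7) = -2
dy = (-9) - 12 = -21
d = sqrt((-2)² + (-21)²) = sqrt(4 + 441) = sqrt(445) = 21.10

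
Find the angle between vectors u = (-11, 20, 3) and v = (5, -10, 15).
u·v = -210, |u|² = 530, |v|² = 350
cos θ = -210/√185500 ≈ -0.4876
θ ≈ 119.2°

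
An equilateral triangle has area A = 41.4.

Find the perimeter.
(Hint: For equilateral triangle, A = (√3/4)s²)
A = (√3/4)s²  →  s² = 4A/√3 = 4·41.4/√3 = 95.6092
s = 9.778
Perimeter = 3s = 29.33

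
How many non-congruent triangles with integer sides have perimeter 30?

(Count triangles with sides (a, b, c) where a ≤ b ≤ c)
With a ≤ b ≤ c and a + b + c = 30, the triangle inequality a + b > c gives c < 30/2, so c ≤ 14.
Iterate a from 1 to ⌊p/3⌋ = 10; for each a, b ranges from a to ⌊(p−a)/2⌋ with c = p − a − b, keeping only c ≥ b.
Triples: (2, 14, 14), (3, 13, 14), (4, 12, 14), …
Count = 19 triangles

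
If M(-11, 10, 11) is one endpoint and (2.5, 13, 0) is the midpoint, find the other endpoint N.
N = (2×2.5 - (-11), 2×13 - 10, 2×0 - 11) = (16, 16, -11)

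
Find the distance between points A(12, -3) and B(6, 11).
Using the distance formula: d = sqrt((x₂-x₁)² + (y₂-y₁)²)
dx = 6 - 12 = -6
dy = 11 - (-3) = 14
d = sqrt((-6)² + 14²) = sqrt(36 + 196) = sqrt(232) = 15.23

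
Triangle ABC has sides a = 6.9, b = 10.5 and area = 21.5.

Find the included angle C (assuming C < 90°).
Area = ½ab·sin(C)  →  sin(C) = 2·Area/(ab)
sin(C) = 2·21.5/(6.9·10.5) = 0.593513
C = arcsin(0.593513) = 36.41°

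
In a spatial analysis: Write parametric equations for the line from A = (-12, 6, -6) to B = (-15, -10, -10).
Direction vector d = B - A = (-3, -16, -4)
x = -12 - 3t, y = 6 - 16t, z = -6 - 4t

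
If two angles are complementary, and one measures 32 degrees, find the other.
Complementary angles sum to 90 degrees.
Other angle = 90 - 32
Other angle = 58 degrees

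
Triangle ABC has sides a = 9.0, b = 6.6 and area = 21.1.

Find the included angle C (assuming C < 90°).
Area = ½ab·sin(C)  →  sin(C) = 2·Area/(ab)
sin(C) = 2·21.1/(9.0·6.6) = 0.710438
C = arcsin(0.710438) = 45.27°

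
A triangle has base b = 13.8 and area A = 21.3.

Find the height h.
A = ½bh  →  h = 2A/b
h = 2·21.3/13.8 = 3.087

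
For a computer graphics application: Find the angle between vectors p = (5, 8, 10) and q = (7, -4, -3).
p·q = -27, |p|² = 189, |q|² = 74
cos θ = -27/√13986 ≈ -0.2283
θ ≈ 103.2°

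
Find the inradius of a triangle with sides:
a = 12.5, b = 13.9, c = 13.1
s = (a+b+c)/2 = (12.5+13.9+13.1)/2 = 19.75
Area = √(s(s-a)(s-b)(s-c)) = √(19.75·7.25·5.85·6.65) = 74.6348
r = Area/s = 74.6348/19.75 = 3.779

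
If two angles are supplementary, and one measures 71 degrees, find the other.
Supplementary angles sum to 180 degrees.
Other angle = 180 - 71
Other angle = 109 degrees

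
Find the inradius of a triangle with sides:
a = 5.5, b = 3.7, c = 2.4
s = (a+b+c)/2 = (5.5+3.7+2.4)/2 = 5.8
Area = √(s(s-a)(s-b)(s-c)) = √(5.8·0.3·2.1·3.4) = 3.52471
r = Area/s = 3.52471/5.8 = 0.6077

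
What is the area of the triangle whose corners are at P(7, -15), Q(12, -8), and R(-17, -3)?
Using the coordinate formula: Area = (1/2)|x₁(y₂-y₃) + x₂(y₃-y₁) + x₃(y₁-y₂)|
Area = (1/2)|7((-8)-(-3)) + 12((-3)-(-15)) + (-17)((-15)-(-8))|
Area = (1/2)|7*(-5) + 12*12 + (-17)*(-7)|
Area = (1/2)|(-35) + 144 + 119|
Area = (1/2)*228 = 114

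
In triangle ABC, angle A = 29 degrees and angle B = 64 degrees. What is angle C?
Sum of angles in a triangle = 180 degrees
Third angle = 180 - 29 - 64
Third angle = 87 degrees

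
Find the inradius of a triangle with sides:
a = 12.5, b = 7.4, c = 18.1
s = (a+b+c)/2 = (12.5+7.4+18.1)/2 = 19
Area = √(s(s-a)(s-b)(s-c)) = √(19·6.5·11.6·0.9) = 35.9074
r = Area/s = 35.9074/19 = 1.89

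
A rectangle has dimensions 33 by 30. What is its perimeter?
Perimeter = 2 * (length + width)
Perimeter = 2 * (33 + 30)
Perimeter = 2 * 63
Perimeter = 126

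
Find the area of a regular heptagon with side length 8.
For a regular 7-gon with side length s = 8:
Apothem a = s / (2*tan(pi/7)) = 8 / (2*tan(pi/7)) ≈ 8.3061
Perimeter P = 7 * 8 = 56
Area = (1/2) * P * a = (1/2) * 56 * 8.3061 = 232.57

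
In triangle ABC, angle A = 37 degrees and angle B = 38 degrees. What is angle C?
Sum of angles in a triangle = 180 degrees
Third angle = 180 - 37 - 38
Third angle = 105 degrees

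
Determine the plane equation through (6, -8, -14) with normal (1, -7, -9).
d = n·P = (1)(6) + (-7)(-8) + (-9)(-14) = 188
Plane: x - 7y - 9z = 188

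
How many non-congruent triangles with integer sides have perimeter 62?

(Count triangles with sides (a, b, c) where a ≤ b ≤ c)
With a ≤ b ≤ c and a + b + c = 62, the triangle inequality a + b > c gives c < 62/2, so c ≤ 30.
Iterate a from 1 to ⌊p/3⌋ = 20; for each a, b ranges from a to ⌊(p−a)/2⌋ with c = p − a − b, keeping only c ≥ b.
Triples: (2, 30, 30), (3, 29, 30), (4, 28, 30), …
Count = 80 triangles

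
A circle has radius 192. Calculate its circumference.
Circumference = 2 * pi * r
Circumference = 2 * pi * 192
Circumference = 1206.37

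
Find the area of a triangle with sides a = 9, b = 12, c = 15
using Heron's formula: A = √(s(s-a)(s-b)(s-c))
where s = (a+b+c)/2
s = (9+12+15)/2 = 18
A = √(18·9·6·3) = √2916 = 54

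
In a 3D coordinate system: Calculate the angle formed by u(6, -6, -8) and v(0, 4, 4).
u·v = -56, |u|² = 136, |v|² = 32
cos θ = -56/√4352 ≈ -0.8489
θ ≈ 148.1°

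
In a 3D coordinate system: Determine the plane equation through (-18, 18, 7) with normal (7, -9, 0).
d = n·P = (7)(-18) + (-9)(18) + (0)(7) = -288
Plane: 7x - 9y = -288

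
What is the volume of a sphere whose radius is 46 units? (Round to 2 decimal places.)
Volume = (4/3) * pi * r³
Volume = (4/3) * pi * 46³
Volume = (4/3) * pi * 97336
Volume = 407720.08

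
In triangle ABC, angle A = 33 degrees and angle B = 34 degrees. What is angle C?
Sum of angles in a triangle = 180 degrees
Third angle = 180 - 33 - 34
Third angle = 113 degrees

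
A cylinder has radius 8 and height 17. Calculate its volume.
Volume = pi * r² * h
Volume = pi * 8² * 17
Volume = pi * 64 * 17
Volume = pi * 1088
Volume = 3418.05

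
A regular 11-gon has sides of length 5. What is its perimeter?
Perimeter = number of sides * side length
Perimeter = 11 * 5
Perimeter = 55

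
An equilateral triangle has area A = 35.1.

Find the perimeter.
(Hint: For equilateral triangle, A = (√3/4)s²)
A = (√3/4)s²  →  s² = 4A/√3 = 4·35.1/√3 = 81.06
s = 9.00333
Perimeter = 3s = 27.01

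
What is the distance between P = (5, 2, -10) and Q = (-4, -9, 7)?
d = √[(-9)² + (-11)² + (17)²] = √491 = 22.16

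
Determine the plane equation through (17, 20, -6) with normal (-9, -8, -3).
d = n·P = (-9)(17) + (-8)(20) + (-3)(-6) = -295
Plane: -9x - 8y - 3z = -295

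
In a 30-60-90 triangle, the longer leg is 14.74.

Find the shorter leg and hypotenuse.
In a 30-60-90 triangle, sides are in ratio 1 : √3 : 2.
Long leg = short leg·√3  →  short leg = 14.74/√3 = 8.51
Hypotenuse = 2·(short leg) = 2·14.74/√3 = 17.02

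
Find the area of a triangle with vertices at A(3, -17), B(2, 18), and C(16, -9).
Using the coordinate formula: Area = (1/2)|x₁(y₂-y₃) + x₂(y₃-y₁) + x₃(y₁-y₂)|
Area = (1/2)|3(18-(-9)) + 2((-9)-(-17)) + 16((-17)-18)|
Area = (1/2)|3*27 + 2*8 + 16*(-35)|
Area = (1/2)|81 + 16 + (-560)|
Area = (1/2)*463 = 231.50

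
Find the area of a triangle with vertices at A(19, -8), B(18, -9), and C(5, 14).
Using the coordinate formula: Area = (1/2)|x₁(y₂-y₃) + x₂(y₃-y₁) + x₃(y₁-y₂)|
Area = (1/2)|19((-9)-14) + 18(14-(-8)) + 5((-8)-(-9))|
Area = (1/2)|19*(-23) + 18*22 + 5*1|
Area = (1/2)|(-437) + 396 + 5|
Area = (1/2)*36 = 18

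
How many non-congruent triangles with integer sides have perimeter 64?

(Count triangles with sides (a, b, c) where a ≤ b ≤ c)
With a ≤ b ≤ c and a + b + c = 64, the triangle inequality a + b > c gives c < 64/2, so c ≤ 31.
Iterate a from 1 to ⌊p/3⌋ = 21; for each a, b ranges from a to ⌊(p−a)/2⌋ with c = p − a − b, keeping only c ≥ b.
Triples: (2, 31, 31), (3, 30, 31), (4, 29, 31), …
Count = 85 triangles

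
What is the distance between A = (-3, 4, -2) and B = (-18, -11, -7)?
d = √[(-15)² + (-15)² + (-5)²] = √475 = 21.79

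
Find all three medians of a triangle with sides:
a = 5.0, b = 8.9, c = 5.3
Using m_x = ½√(2y² + 2z² - x²):
m_a = ½√(2·8.9² + 2·5.3² - 5.0²) = ½√189.6 = 6.885
m_b = ½√(2·5.0² + 2·5.3² - 8.9²) = ½√26.97 = 2.597
m_c = ½√(2·5.0² + 2·8.9² - 5.3²) = ½√180.33 = 6.714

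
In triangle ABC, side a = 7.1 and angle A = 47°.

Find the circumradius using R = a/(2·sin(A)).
R = a/(2·sin(A)) = 7.1/(2·sin(47°))
R = 7.1/(2·0.731354) = 7.1/1.462707 = 4.854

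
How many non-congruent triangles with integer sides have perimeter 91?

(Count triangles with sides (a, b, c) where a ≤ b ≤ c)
With a ≤ b ≤ c and a + b + c = 91, the triangle inequality a + b > c gives c < 91/2, so c ≤ 45.
Iterate a from 1 to ⌊p/3⌋ = 30; for each a, b ranges from a to ⌊(p−a)/2⌋ with c = p − a − b, keeping only c ≥ b.
Triples: (1, 45, 45), (2, 44, 45), (3, 43, 45), …
Count = 184 triangles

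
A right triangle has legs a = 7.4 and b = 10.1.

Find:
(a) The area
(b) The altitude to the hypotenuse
(a) Area = ½ab = ½·7.4·10.1 = 37.37
(b) Hypotenuse c = √(7.4² + 10.1²) = √156.77 = 12.5208
    Area = ½·c·h_c  →  h_c = 2·Area/c = 2·37.37/12.5208 = 5.969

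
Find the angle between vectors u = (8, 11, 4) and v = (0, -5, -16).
u·v = -119, |u|² = 201, |v|² = 281
cos θ = -119/√56481 ≈ -0.5007
θ ≈ 120.0°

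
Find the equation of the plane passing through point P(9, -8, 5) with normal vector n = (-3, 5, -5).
d = n·P = (-3)(9) + (5)(-8) + (-5)(5) = -92
Plane: -3x + 5y - 5z = -92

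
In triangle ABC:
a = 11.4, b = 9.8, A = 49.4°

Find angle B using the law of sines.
sin(B)/b = sin(A)/a
sin(B) = b·sin(A)/a = 9.8·sin(49.4°)/11.4 = 0.652707
B = arcsin(0.652707) = 40.75°  (b ≤ a, so B ≤ A and the acute solution is unique)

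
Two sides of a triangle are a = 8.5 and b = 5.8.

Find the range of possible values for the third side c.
By the triangle inequality: |a - b| < c < a + b
|8.5 - 5.8| < c < 8.5 + 5.8
2.7 < c < 14.3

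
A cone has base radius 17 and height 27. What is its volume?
Volume = (1/3) * pi * r² * h
Volume = (1/3) * pi * 17² * 27
Volume = (1/3) * pi * 289 * 27
Volume = (1/3) * pi * 7803
Volume = 8171.28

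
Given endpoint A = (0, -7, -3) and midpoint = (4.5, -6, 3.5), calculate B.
B = (2×4.5 - 0, 2×(-6) - (-7), 2×3.5 - (-3)) = (9, -5, 10)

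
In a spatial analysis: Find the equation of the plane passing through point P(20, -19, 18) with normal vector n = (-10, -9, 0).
d = n·P = (-10)(20) + (-9)(-19) + (0)(18) = -29
Plane: -10x - 9y = -29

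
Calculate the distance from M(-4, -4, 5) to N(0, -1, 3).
d = √[(4)² + (3)² + (-2)²] = √29 = 5.385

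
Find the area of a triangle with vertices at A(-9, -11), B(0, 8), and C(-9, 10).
Using the coordinate formula: Area = (1/2)|x₁(y₂-y₃) + x₂(y₃-y₁) + x₃(y₁-y₂)|
Area = (1/2)|(-9)(8-10) + 0(10-(-11)) + (-9)((-11)-8)|
Area = (1/2)|(-9)*(-2) + 0*21 + (-9)*(-19)|
Area = (1/2)|18 + 0 + 171|
Area = (1/2)*189 = 94.50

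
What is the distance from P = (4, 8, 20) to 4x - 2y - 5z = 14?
d = |4(4) + (-2)(8) + (-5)(20) - (14)| / √(4² + (-2)² + (-5)²) = 114/√45 = 16.99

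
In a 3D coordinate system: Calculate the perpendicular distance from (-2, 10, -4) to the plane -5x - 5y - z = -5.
d = |(-5)(-2) + (-5)(10) + (-1)(-4) - (-5)| / √((-5)² + (-5)² + (-1)²) = 31/√51 = 4.341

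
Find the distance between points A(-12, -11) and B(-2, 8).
Using the distance formula: d = sqrt((x₂-x₁)² + (y₂-y₁)²)
dx = (-2) - (-12) = 10
dy = 8 - (-11) = 19
d = sqrt(10² + 19²) = sqrt(100 + 361) = sqrt(461) = 21.47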